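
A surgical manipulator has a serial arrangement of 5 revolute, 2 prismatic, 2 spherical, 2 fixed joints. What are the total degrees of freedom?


Given: serial robot with 5 revolute, 2 prismatic, 2 spherical, 2 fixed joints
DOF contribution per joint type: revolute=1, prismatic=1, spherical=3, fixed=0
DOF = 5*1 + 2*1 + 2*3 + 2*0
DOF = 13

13


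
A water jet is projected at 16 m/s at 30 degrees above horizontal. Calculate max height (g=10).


Given: v0 = 16 m/s, theta = 30 deg, g = 10 m/s^2
sin^2(30) = 1/4
Using H = v0^2 * sin^2(theta) / (2*g)
H = 16^2 * 1/4 / (2*10)
H = 256 * 1/4 / 20
H = 64 / 20
H = 16/5 m

16/5 m


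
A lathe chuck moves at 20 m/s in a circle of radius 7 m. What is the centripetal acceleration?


Given: v = 20 m/s, r = 7 m
Using a_c = v^2 / r
a_c = 20^2 / 7
a_c = 400 / 7
a_c = 400/7 m/s^2

400/7 m/s^2


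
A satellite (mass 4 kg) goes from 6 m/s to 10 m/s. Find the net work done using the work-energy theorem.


Given: m = 4 kg, v0 = 6 m/s, v = 10 m/s
Using W = (1/2)*m*(v^2 - v0^2)
v^2 = 10^2 = 100
v0^2 = 6^2 = 36
v^2 - v0^2 = 100 - 36 = 64
W = (1/2)*4*64 = 128 J

128 J


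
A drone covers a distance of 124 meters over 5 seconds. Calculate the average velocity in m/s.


Given: distance d = 124 m, time t = 5 s
Using v = d / t
v = 124 / 5
v = 124/5 m/s

124/5 m/s


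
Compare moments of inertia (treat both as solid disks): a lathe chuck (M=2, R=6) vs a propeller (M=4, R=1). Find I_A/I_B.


Given: M1=2 kg, R1=6 m, M2=4 kg, R2=1 m
For a disk: I = (1/2)*M*R^2, so I_A/I_B = (M1*R1^2)/(M2*R2^2)
M1*R1^2 = 2*36 = 72
M2*R2^2 = 4*1 = 4
I_A/I_B = 72/4 = 18

18


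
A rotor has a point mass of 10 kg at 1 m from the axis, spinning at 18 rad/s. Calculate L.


Given: m = 10 kg, r = 1 m, omega = 18 rad/s
For a point mass: I = m*r^2
I = 10*1^2 = 10*1 = 10
L = I*omega = 10*18
L = 180 kg*m^2/s

180 kg*m^2/s


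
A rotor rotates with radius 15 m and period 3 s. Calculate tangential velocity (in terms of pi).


Given: radius r = 15 m, period T = 3 s
Using v = 2*pi*r / T
v = 2*pi*15 / 3
v = 30*pi / 3
v = 10*pi m/s

10*pi m/s


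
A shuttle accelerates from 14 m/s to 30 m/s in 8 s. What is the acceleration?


Given: initial velocity v0 = 14 m/s, final velocity v = 30 m/s, time t = 8 s
Using a = (v - v0) / t
a = (30 - 14) / 8
a = 16 / 8
a = 2 m/s^2

2 m/s^2


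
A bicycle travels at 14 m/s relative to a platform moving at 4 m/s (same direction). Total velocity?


Given: object velocity = 14 m/s, platform velocity = 4 m/s (same direction)
Using classical velocity addition: v_total = v_object + v_platform
v_total = 14 + 4
v_total = 18 m/s

18 m/s


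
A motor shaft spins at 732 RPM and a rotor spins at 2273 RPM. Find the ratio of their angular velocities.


Given: RPM_A = 732, RPM_B = 2273
omega = 2*pi*RPM/60, so omega_A/omega_B = RPM_A / RPM_B
omega_A/omega_B = 732 / 2273
omega_A/omega_B = 732/2273

732/2273


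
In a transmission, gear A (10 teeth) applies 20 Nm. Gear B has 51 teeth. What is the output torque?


Given: N1 = 10, N2 = 51, T1 = 20 Nm
Using T2/T1 = N2/N1
T2 = T1 * N2 / N1
T2 = 20 * 51 / 10
T2 = 1020 / 10
T2 = 102 Nm

102 Nm


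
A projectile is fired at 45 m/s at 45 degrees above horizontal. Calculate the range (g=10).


Given: v0 = 45 m/s, theta = 45 deg, g = 10 m/s^2
sin(2*45) = sin(90) = 1
Using R = v0^2 * sin(2*theta) / g
R = 45^2 * 1 / 10
R = 2025 / 10
R = 405/2 m

405/2 m


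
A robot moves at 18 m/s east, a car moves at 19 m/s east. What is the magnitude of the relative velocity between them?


Given: v_A = 18 m/s east, v_B = 19 m/s east
Both move in the same direction; relative speed = |v_A - v_B|
|18 - 19| = |-1|
= 1 m/s

1 m/s


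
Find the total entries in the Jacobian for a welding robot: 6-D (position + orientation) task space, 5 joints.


Given: task space dimension = 6, joints = 5
Jacobian is a 6 x 5 matrix
Total entries = rows * columns
Total = 6 * 5
Total = 30

30


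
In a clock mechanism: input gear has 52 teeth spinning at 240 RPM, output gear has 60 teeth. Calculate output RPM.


Given: N1 = 52 teeth, w1 = 240 RPM, N2 = 60 teeth
Using N1*w1 = N2*w2
w2 = N1*w1 / N2
w2 = 52*240 / 60
w2 = 12480 / 60
w2 = 208 RPM

208 RPM


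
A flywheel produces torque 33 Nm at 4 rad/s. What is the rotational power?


Given: tau = 33 Nm, omega = 4 rad/s
Using P = tau * omega
P = 33 * 4
P = 132 W

132 W


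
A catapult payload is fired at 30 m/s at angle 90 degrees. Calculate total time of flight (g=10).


Given: v0 = 30 m/s, theta = 90 deg, g = 10 m/s^2
sin(90) = 1
Using T = 2*v0*sin(theta) / g
T = 2*30*1 / 10
T = 60 / 10
T = 6 s

6 s


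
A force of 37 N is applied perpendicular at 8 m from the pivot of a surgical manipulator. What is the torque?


Given: F = 37 N, r = 8 m, angle = 90 deg (perpendicular)
Using tau = F * r * sin(90)
sin(90) = 1
tau = 37 * 8 * 1
tau = 296 Nm

296 Nm


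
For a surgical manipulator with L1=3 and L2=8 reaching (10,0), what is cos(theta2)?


Given: L1 = 3, L2 = 8, target (x, y) = (10, 0)
Using cos(theta2) = (x^2 + y^2 - L1^2 - L2^2) / (2*L1*L2)
x^2 + y^2 = 10^2 + 0 = 100
L1^2 + L2^2 = 9 + 64 = 73
Numerator = 100 - 73 = 27
Denominator = 2*3*8 = 48
cos(theta2) = 27/48 = 9/16

9/16


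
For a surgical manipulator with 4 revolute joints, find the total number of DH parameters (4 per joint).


Given: 4 joints, 4 DH parameters per joint (d, theta, a, alpha)
Total DH parameters = number_of_joints * 4
Total = 4 * 4
Total = 16

16


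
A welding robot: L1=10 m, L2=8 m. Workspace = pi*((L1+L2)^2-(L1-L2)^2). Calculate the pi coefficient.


Given: L1 = 10, L2 = 8
(L1+L2)^2 = (18)^2 = 324
(L1-L2)^2 = (2)^2 = 4
Difference = 324 - 4 = 320
This equals 4*L1*L2 = 4*10*8 = 320
Workspace area = 320*pi

320


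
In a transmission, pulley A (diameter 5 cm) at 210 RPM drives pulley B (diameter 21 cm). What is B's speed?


Given: D1 = 5 cm, w1 = 210 RPM, D2 = 21 cm
Using D1*w1 = D2*w2
w2 = D1*w1 / D2
w2 = 5*210 / 21
w2 = 1050 / 21
w2 = 50 RPM

50 RPM


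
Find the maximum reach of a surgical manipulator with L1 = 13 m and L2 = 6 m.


Given: L1 = 13 m, L2 = 6 m
For a 2-link planar arm, max reach = L1 + L2 (fully extended)
Max reach = 13 + 6
Max reach = 19 m

19 m


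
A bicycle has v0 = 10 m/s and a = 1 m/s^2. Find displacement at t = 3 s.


Given: v0 = 10 m/s, a = 1 m/s^2, t = 3 s
Using s = v0*t + (1/2)*a*t^2
s = 10*3 + (1/2)*1*3^2
s = 30 + (1/2)*9
s = 30 + 9/2
s = 69/2

69/2 m


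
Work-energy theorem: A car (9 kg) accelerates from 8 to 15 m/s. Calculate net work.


Given: m = 9 kg, v0 = 8 m/s, v = 15 m/s
Using W = (1/2)*m*(v^2 - v0^2)
v^2 = 15^2 = 225
v0^2 = 8^2 = 64
v^2 - v0^2 = 225 - 64 = 161
W = (1/2)*9*161 = 1449/2 J

1449/2 J


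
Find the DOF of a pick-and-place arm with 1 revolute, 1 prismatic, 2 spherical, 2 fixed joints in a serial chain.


Given: serial robot with 1 revolute, 1 prismatic, 2 spherical, 2 fixed joints
DOF contribution per joint type: revolute=1, prismatic=1, spherical=3, fixed=0
DOF = 1*1 + 1*1 + 2*3 + 2*0
DOF = 8

8


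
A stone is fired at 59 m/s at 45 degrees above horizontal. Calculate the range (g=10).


Given: v0 = 59 m/s, theta = 45 deg, g = 10 m/s^2
sin(2*45) = sin(90) = 1
Using R = v0^2 * sin(2*theta) / g
R = 59^2 * 1 / 10
R = 3481 / 10
R = 3481/10 m

3481/10 m


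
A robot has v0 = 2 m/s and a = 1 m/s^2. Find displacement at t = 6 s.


Given: v0 = 2 m/s, a = 1 m/s^2, t = 6 s
Using s = v0*t + (1/2)*a*t^2
s = 2*6 + (1/2)*1*6^2
s = 12 + (1/2)*36
s = 12 + 18
s = 30

30 m


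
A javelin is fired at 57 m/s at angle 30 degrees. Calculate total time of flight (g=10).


Given: v0 = 57 m/s, theta = 30 deg, g = 10 m/s^2
sin(30) = 1/2
Using T = 2*v0*sin(theta) / g
T = 2*57*1/2 / 10
T = 57 / 10
T = 57/10 s

57/10 s


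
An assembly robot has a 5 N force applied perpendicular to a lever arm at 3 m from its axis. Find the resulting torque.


Given: F = 5 N, r = 3 m, angle = 90 deg (perpendicular)
Using tau = F * r * sin(90)
sin(90) = 1
tau = 5 * 3 * 1
tau = 15 Nm

15 Nm


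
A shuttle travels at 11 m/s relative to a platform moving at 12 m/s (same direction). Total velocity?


Given: object velocity = 11 m/s, platform velocity = 12 m/s (same direction)
Using classical velocity addition: v_total = v_object + v_platform
v_total = 11 + 12
v_total = 23 m/s

23 m/s


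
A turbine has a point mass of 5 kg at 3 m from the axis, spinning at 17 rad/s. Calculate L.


Given: m = 5 kg, r = 3 m, omega = 17 rad/s
For a point mass: I = m*r^2
I = 5*3^2 = 5*9 = 45
L = I*omega = 45*17
L = 765 kg*m^2/s

765 kg*m^2/s


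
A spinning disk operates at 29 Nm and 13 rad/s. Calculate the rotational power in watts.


Given: tau = 29 Nm, omega = 13 rad/s
Using P = tau * omega
P = 29 * 13
P = 377 W

377 W


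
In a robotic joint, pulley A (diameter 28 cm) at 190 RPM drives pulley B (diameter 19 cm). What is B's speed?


Given: D1 = 28 cm, w1 = 190 RPM, D2 = 19 cm
Using D1*w1 = D2*w2
w2 = D1*w1 / D2
w2 = 28*190 / 19
w2 = 5320 / 19
w2 = 280 RPM

280 RPM


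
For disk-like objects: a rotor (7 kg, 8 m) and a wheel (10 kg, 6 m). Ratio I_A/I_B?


Given: M1=7 kg, R1=8 m, M2=10 kg, R2=6 m
For a disk: I = (1/2)*M*R^2, so I_A/I_B = (M1*R1^2)/(M2*R2^2)
M1*R1^2 = 7*64 = 448
M2*R2^2 = 10*36 = 360
I_A/I_B = 448/360 = 56/45

56/45


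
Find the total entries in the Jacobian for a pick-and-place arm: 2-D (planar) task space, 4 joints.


Given: task space dimension = 2, joints = 4
Jacobian is a 2 x 4 matrix
Total entries = rows * columns
Total = 2 * 4
Total = 8

8


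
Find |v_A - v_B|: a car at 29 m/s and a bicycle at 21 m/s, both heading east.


Given: v_A = 29 m/s east, v_B = 21 m/s east
Both move in the same direction; relative speed = |v_A - v_B|
|29 - 21| = |8|
= 8 m/s

8 m/s


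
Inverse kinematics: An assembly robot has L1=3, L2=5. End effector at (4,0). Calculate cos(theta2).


Given: L1 = 3, L2 = 5, target (x, y) = (4, 0)
Using cos(theta2) = (x^2 + y^2 - L1^2 - L2^2) / (2*L1*L2)
x^2 + y^2 = 4^2 + 0 = 16
L1^2 + L2^2 = 9 + 25 = 34
Numerator = 16 - 34 = -18
Denominator = 2*3*5 = 30
cos(theta2) = -18/30 = -3/5

-3/5


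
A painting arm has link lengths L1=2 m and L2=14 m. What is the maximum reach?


Given: L1 = 2 m, L2 = 14 m
For a 2-link planar arm, max reach = L1 + L2 (fully extended)
Max reach = 2 + 14
Max reach = 16 m

16 m


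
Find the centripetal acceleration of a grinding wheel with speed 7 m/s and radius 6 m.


Given: v = 7 m/s, r = 6 m
Using a_c = v^2 / r
a_c = 7^2 / 6
a_c = 49 / 6
a_c = 49/6 m/s^2

49/6 m/s^2


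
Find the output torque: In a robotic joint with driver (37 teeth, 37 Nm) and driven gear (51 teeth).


Given: N1 = 37, N2 = 51, T1 = 37 Nm
Using T2/T1 = N2/N1
T2 = T1 * N2 / N1
T2 = 37 * 51 / 37
T2 = 1887 / 37
T2 = 51 Nm

51 Nm


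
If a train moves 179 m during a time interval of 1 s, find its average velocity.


Given: distance d = 179 m, time t = 1 s
Using v = d / t
v = 179 / 1
v = 179 m/s

179 m/s


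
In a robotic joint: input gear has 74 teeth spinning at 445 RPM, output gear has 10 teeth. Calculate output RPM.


Given: N1 = 74 teeth, w1 = 445 RPM, N2 = 10 teeth
Using N1*w1 = N2*w2
w2 = N1*w1 / N2
w2 = 74*445 / 10
w2 = 32930 / 10
w2 = 3293 RPM

3293 RPM


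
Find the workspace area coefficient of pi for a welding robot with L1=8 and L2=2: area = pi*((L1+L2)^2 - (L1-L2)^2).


Given: L1 = 8, L2 = 2
(L1+L2)^2 = (10)^2 = 100
(L1-L2)^2 = (6)^2 = 36
Difference = 100 - 36 = 64
This equals 4*L1*L2 = 4*8*2 = 64
Workspace area = 64*pi

64


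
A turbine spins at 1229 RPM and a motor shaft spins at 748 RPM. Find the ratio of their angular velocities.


Given: RPM_A = 1229, RPM_B = 748
omega = 2*pi*RPM/60, so omega_A/omega_B = RPM_A / RPM_B
omega_A/omega_B = 1229 / 748
omega_A/omega_B = 1229/748

1229/748


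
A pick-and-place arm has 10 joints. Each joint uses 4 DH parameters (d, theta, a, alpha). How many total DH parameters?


Given: 10 joints, 4 DH parameters per joint (d, theta, a, alpha)
Total DH parameters = number_of_joints * 4
Total = 10 * 4
Total = 40

40


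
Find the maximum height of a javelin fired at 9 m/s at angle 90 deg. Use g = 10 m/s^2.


Given: v0 = 9 m/s, theta = 90 deg, g = 10 m/s^2
sin^2(90) = 1
Using H = v0^2 * sin^2(theta) / (2*g)
H = 9^2 * 1 / (2*10)
H = 81 * 1 / 20
H = 81 / 20
H = 81/20 m

81/20 m


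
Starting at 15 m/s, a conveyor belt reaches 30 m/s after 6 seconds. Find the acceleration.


Given: initial velocity v0 = 15 m/s, final velocity v = 30 m/s, time t = 6 s
Using a = (v - v0) / t
a = (30 - 15) / 6
a = 15 / 6
a = 5/2 m/s^2

5/2 m/s^2


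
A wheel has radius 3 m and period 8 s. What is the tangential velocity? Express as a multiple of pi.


Given: radius r = 3 m, period T = 8 s
Using v = 2*pi*r / T
v = 2*pi*3 / 8
v = 6*pi / 8
v = 3/4*pi m/s

3/4*pi m/s


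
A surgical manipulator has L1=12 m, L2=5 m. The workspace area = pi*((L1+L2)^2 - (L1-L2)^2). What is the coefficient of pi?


Given: L1 = 12, L2 = 5
(L1+L2)^2 = (17)^2 = 289
(L1-L2)^2 = (7)^2 = 49
Difference = 289 - 49 = 240
This equals 4*L1*L2 = 4*12*5 = 240
Workspace area = 240*pi

240


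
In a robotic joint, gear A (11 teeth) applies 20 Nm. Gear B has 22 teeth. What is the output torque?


Given: N1 = 11, N2 = 22, T1 = 20 Nm
Using T2/T1 = N2/N1
T2 = T1 * N2 / N1
T2 = 20 * 22 / 11
T2 = 440 / 11
T2 = 40 Nm

40 Nm


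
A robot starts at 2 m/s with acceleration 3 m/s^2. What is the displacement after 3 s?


Given: v0 = 2 m/s, a = 3 m/s^2, t = 3 s
Using s = v0*t + (1/2)*a*t^2
s = 2*3 + (1/2)*3*3^2
s = 6 + (1/2)*27
s = 6 + 27/2
s = 39/2

39/2 m


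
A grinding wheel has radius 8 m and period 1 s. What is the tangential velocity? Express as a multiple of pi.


Given: radius r = 8 m, period T = 1 s
Using v = 2*pi*r / T
v = 2*pi*8 / 1
v = 16*pi / 1
v = 16*pi m/s

16*pi m/s


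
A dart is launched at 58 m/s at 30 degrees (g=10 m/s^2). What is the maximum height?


Given: v0 = 58 m/s, theta = 30 deg, g = 10 m/s^2
sin^2(30) = 1/4
Using H = v0^2 * sin^2(theta) / (2*g)
H = 58^2 * 1/4 / (2*10)
H = 3364 * 1/4 / 20
H = 841 / 20
H = 841/20 m

841/20 m


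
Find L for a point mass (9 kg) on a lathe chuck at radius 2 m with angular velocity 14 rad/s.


Given: m = 9 kg, r = 2 m, omega = 14 rad/s
For a point mass: I = m*r^2
I = 9*2^2 = 9*4 = 36
L = I*omega = 36*14
L = 504 kg*m^2/s

504 kg*m^2/s


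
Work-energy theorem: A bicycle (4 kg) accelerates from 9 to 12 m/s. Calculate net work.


Given: m = 4 kg, v0 = 9 m/s, v = 12 m/s
Using W = (1/2)*m*(v^2 - v0^2)
v^2 = 12^2 = 144
v0^2 = 9^2 = 81
v^2 - v0^2 = 144 - 81 = 63
W = (1/2)*4*63 = 126 J

126 J


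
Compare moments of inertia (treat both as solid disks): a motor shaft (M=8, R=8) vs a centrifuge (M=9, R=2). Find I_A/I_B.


Given: M1=8 kg, R1=8 m, M2=9 kg, R2=2 m
For a disk: I = (1/2)*M*R^2, so I_A/I_B = (M1*R1^2)/(M2*R2^2)
M1*R1^2 = 8*64 = 512
M2*R2^2 = 9*4 = 36
I_A/I_B = 512/36 = 128/9

128/9


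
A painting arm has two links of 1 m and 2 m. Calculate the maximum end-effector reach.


Given: L1 = 1 m, L2 = 2 m
For a 2-link planar arm, max reach = L1 + L2 (fully extended)
Max reach = 1 + 2
Max reach = 3 m

3 m


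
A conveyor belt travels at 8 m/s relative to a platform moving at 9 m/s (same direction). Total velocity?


Given: object velocity = 8 m/s, platform velocity = 9 m/s (same direction)
Using classical velocity addition: v_total = v_object + v_platform
v_total = 8 + 9
v_total = 17 m/s

17 m/s


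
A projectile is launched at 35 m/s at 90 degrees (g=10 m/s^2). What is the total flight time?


Given: v0 = 35 m/s, theta = 90 deg, g = 10 m/s^2
sin(90) = 1
Using T = 2*v0*sin(theta) / g
T = 2*35*1 / 10
T = 70 / 10
T = 7 s

7 s


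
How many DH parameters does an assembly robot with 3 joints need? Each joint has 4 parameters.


Given: 3 joints, 4 DH parameters per joint (d, theta, a, alpha)
Total DH parameters = number_of_joints * 4
Total = 3 * 4
Total = 12

12


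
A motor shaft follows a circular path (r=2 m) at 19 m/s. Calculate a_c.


Given: v = 19 m/s, r = 2 m
Using a_c = v^2 / r
a_c = 19^2 / 2
a_c = 361 / 2
a_c = 361/2 m/s^2

361/2 m/s^2


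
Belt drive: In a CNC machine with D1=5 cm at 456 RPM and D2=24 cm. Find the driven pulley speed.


Given: D1 = 5 cm, w1 = 456 RPM, D2 = 24 cm
Using D1*w1 = D2*w2
w2 = D1*w1 / D2
w2 = 5*456 / 24
w2 = 2280 / 24
w2 = 95 RPM

95 RPM


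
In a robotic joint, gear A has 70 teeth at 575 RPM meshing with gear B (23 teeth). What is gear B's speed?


Given: N1 = 70 teeth, w1 = 575 RPM, N2 = 23 teeth
Using N1*w1 = N2*w2
w2 = N1*w1 / N2
w2 = 70*575 / 23
w2 = 40250 / 23
w2 = 1750 RPM

1750 RPM


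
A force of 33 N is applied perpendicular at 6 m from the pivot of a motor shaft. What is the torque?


Given: F = 33 N, r = 6 m, angle = 90 deg (perpendicular)
Using tau = F * r * sin(90)
sin(90) = 1
tau = 33 * 6 * 1
tau = 198 Nm

198 Nm


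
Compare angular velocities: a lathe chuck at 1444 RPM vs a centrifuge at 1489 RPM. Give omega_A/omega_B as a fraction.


Given: RPM_A = 1444, RPM_B = 1489
omega = 2*pi*RPM/60, so omega_A/omega_B = RPM_A / RPM_B
omega_A/omega_B = 1444 / 1489
omega_A/omega_B = 1444/1489

1444/1489


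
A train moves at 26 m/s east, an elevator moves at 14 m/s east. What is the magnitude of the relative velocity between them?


Given: v_A = 26 m/s east, v_B = 14 m/s east
Both move in the same direction; relative speed = |v_A - v_B|
|26 - 14| = |12|
= 12 m/s

12 m/s


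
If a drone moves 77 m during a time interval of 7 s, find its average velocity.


Given: distance d = 77 m, time t = 7 s
Using v = d / t
v = 77 / 7
v = 11 m/s

11 m/s


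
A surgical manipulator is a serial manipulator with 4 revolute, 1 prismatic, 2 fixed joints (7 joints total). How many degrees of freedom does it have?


Given: serial robot with 4 revolute, 1 prismatic, 2 fixed joints
DOF contribution per joint type: revolute=1, prismatic=1, spherical=3, fixed=0
DOF = 4*1 + 1*1 + 2*0
DOF = 5

5


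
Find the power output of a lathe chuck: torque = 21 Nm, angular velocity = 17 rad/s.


Given: tau = 21 Nm, omega = 17 rad/s
Using P = tau * omega
P = 21 * 17
P = 357 W

357 W


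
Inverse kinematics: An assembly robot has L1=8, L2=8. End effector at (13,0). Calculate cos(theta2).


Given: L1 = 8, L2 = 8, target (x, y) = (13, 0)
Using cos(theta2) = (x^2 + y^2 - L1^2 - L2^2) / (2*L1*L2)
x^2 + y^2 = 13^2 + 0 = 169
L1^2 + L2^2 = 64 + 64 = 128
Numerator = 169 - 128 = 41
Denominator = 2*8*8 = 128
cos(theta2) = 41/128 = 41/128

41/128


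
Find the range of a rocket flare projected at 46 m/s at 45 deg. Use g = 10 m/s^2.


Given: v0 = 46 m/s, theta = 45 deg, g = 10 m/s^2
sin(2*45) = sin(90) = 1
Using R = v0^2 * sin(2*theta) / g
R = 46^2 * 1 / 10
R = 2116 / 10
R = 1058/5 m

1058/5 m


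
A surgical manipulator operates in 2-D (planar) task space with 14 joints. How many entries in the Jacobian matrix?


Given: task space dimension = 2, joints = 14
Jacobian is a 2 x 14 matrix
Total entries = rows * columns
Total = 2 * 14
Total = 28

28


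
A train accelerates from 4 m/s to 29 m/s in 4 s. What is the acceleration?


Given: initial velocity v0 = 4 m/s, final velocity v = 29 m/s, time t = 4 s
Using a = (v - v0) / t
a = (29 - 4) / 4
a = 25 / 4
a = 25/4 m/s^2

25/4 m/s^2


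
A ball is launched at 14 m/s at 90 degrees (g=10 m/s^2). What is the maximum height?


Given: v0 = 14 m/s, theta = 90 deg, g = 10 m/s^2
sin^2(90) = 1
Using H = v0^2 * sin^2(theta) / (2*g)
H = 14^2 * 1 / (2*10)
H = 196 * 1 / 20
H = 196 / 20
H = 49/5 m

49/5 m


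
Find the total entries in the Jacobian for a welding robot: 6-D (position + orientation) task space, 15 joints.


Given: task space dimension = 6, joints = 15
Jacobian is a 6 x 15 matrix
Total entries = rows * columns
Total = 6 * 15
Total = 90

90


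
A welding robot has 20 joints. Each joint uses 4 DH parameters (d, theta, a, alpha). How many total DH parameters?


Given: 20 joints, 4 DH parameters per joint (d, theta, a, alpha)
Total DH parameters = number_of_joints * 4
Total = 20 * 4
Total = 80

80


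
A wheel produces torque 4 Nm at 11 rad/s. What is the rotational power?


Given: tau = 4 Nm, omega = 11 rad/s
Using P = tau * omega
P = 4 * 11
P = 44 W

44 W


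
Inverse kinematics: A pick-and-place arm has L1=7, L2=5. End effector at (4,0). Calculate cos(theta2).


Given: L1 = 7, L2 = 5, target (x, y) = (4, 0)
Using cos(theta2) = (x^2 + y^2 - L1^2 - L2^2) / (2*L1*L2)
x^2 + y^2 = 4^2 + 0 = 16
L1^2 + L2^2 = 49 + 25 = 74
Numerator = 16 - 74 = -58
Denominator = 2*7*5 = 70
cos(theta2) = -58/70 = -29/35

-29/35


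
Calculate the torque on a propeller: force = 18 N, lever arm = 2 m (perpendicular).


Given: F = 18 N, r = 2 m, angle = 90 deg (perpendicular)
Using tau = F * r * sin(90)
sin(90) = 1
tau = 18 * 2 * 1
tau = 36 Nm

36 Nm


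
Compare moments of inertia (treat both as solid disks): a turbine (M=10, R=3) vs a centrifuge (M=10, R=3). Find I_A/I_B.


Given: M1=10 kg, R1=3 m, M2=10 kg, R2=3 m
For a disk: I = (1/2)*M*R^2, so I_A/I_B = (M1*R1^2)/(M2*R2^2)
M1*R1^2 = 10*9 = 90
M2*R2^2 = 10*9 = 90
I_A/I_B = 90/90 = 1

1


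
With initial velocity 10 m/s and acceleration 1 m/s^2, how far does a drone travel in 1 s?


Given: v0 = 10 m/s, a = 1 m/s^2, t = 1 s
Using s = v0*t + (1/2)*a*t^2
s = 10*1 + (1/2)*1*1^2
s = 10 + (1/2)*1
s = 10 + 1/2
s = 21/2

21/2 m


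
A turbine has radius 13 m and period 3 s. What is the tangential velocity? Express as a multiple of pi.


Given: radius r = 13 m, period T = 3 s
Using v = 2*pi*r / T
v = 2*pi*13 / 3
v = 26*pi / 3
v = 26/3*pi m/s

26/3*pi m/s


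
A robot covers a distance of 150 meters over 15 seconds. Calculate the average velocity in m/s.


Given: distance d = 150 m, time t = 15 s
Using v = d / t
v = 150 / 15
v = 10 m/s

10 m/s


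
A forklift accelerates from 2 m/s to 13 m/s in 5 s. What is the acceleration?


Given: initial velocity v0 = 2 m/s, final velocity v = 13 m/s, time t = 5 s
Using a = (v - v0) / t
a = (13 - 2) / 5
a = 11 / 5
a = 11/5 m/s^2

11/5 m/s^2


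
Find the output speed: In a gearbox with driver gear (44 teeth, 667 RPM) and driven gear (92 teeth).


Given: N1 = 44 teeth, w1 = 667 RPM, N2 = 92 teeth
Using N1*w1 = N2*w2
w2 = N1*w1 / N2
w2 = 44*667 / 92
w2 = 29348 / 92
w2 = 319 RPM

319 RPM


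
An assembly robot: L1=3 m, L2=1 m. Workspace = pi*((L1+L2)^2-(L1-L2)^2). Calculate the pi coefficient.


Given: L1 = 3, L2 = 1
(L1+L2)^2 = (4)^2 = 16
(L1-L2)^2 = (2)^2 = 4
Difference = 16 - 4 = 12
This equals 4*L1*L2 = 4*3*1 = 12
Workspace area = 12*pi

12


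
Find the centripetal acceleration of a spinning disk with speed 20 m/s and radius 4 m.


Given: v = 20 m/s, r = 4 m
Using a_c = v^2 / r
a_c = 20^2 / 4
a_c = 400 / 4
a_c = 100 m/s^2

100 m/s^2


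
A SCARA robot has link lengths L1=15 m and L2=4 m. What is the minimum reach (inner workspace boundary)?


Given: L1 = 15 m, L2 = 4 m
For a 2-link planar arm, min reach = |L1 - L2| (second link folded back)
Min reach = |15 - 4|
Min reach = 11 m

11 m


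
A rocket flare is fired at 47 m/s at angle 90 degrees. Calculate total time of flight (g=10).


Given: v0 = 47 m/s, theta = 90 deg, g = 10 m/s^2
sin(90) = 1
Using T = 2*v0*sin(theta) / g
T = 2*47*1 / 10
T = 94 / 10
T = 47/5 s

47/5 s


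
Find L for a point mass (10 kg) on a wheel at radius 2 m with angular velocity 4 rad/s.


Given: m = 10 kg, r = 2 m, omega = 4 rad/s
For a point mass: I = m*r^2
I = 10*2^2 = 10*4 = 40
L = I*omega = 40*4
L = 160 kg*m^2/s

160 kg*m^2/s


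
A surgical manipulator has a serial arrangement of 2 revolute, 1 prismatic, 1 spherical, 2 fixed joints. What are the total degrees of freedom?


Given: serial robot with 2 revolute, 1 prismatic, 1 spherical, 2 fixed joints
DOF contribution per joint type: revolute=1, prismatic=1, spherical=3, fixed=0
DOF = 2*1 + 1*1 + 1*3 + 2*0
DOF = 6

6


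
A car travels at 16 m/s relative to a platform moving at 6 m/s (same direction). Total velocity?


Given: object velocity = 16 m/s, platform velocity = 6 m/s (same direction)
Using classical velocity addition: v_total = v_object + v_platform
v_total = 16 + 6
v_total = 22 m/s

22 m/s


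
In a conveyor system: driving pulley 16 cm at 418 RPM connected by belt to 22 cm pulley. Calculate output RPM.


Given: D1 = 16 cm, w1 = 418 RPM, D2 = 22 cm
Using D1*w1 = D2*w2
w2 = D1*w1 / D2
w2 = 16*418 / 22
w2 = 6688 / 22
w2 = 304 RPM

304 RPM


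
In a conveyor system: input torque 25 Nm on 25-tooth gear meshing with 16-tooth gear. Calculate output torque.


Given: N1 = 25, N2 = 16, T1 = 25 Nm
Using T2/T1 = N2/N1
T2 = T1 * N2 / N1
T2 = 25 * 16 / 25
T2 = 400 / 25
T2 = 16 Nm

16 Nm


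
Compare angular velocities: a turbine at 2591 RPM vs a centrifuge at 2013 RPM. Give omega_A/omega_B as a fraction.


Given: RPM_A = 2591, RPM_B = 2013
omega = 2*pi*RPM/60, so omega_A/omega_B = RPM_A / RPM_B
omega_A/omega_B = 2591 / 2013
omega_A/omega_B = 2591/2013

2591/2013


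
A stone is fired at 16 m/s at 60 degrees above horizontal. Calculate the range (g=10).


Given: v0 = 16 m/s, theta = 60 deg, g = 10 m/s^2
sin(2*60) = sin(120) = sqrt(3)/2
Using R = v0^2 * sin(2*theta) / g
R = 16^2 * (sqrt(3)/2) / 10
R = 256 * sqrt(3) / 20
R = 64/5*sqrt(3) m

64/5*sqrt(3) m


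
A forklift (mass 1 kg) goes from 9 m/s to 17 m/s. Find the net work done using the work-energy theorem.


Given: m = 1 kg, v0 = 9 m/s, v = 17 m/s
Using W = (1/2)*m*(v^2 - v0^2)
v^2 = 17^2 = 289
v0^2 = 9^2 = 81
v^2 - v0^2 = 289 - 81 = 208
W = (1/2)*1*208 = 104 J

104 J


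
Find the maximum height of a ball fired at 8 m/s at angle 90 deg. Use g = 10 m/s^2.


Given: v0 = 8 m/s, theta = 90 deg, g = 10 m/s^2
sin^2(90) = 1
Using H = v0^2 * sin^2(theta) / (2*g)
H = 8^2 * 1 / (2*10)
H = 64 * 1 / 20
H = 64 / 20
H = 16/5 m

16/5 m


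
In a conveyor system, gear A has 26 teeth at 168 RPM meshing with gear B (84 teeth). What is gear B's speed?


Given: N1 = 26 teeth, w1 = 168 RPM, N2 = 84 teeth
Using N1*w1 = N2*w2
w2 = N1*w1 / N2
w2 = 26*168 / 84
w2 = 4368 / 84
w2 = 52 RPM

52 RPM


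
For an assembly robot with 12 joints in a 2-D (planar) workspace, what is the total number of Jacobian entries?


Given: task space dimension = 2, joints = 12
Jacobian is a 2 x 12 matrix
Total entries = rows * columns
Total = 2 * 12
Total = 24

24


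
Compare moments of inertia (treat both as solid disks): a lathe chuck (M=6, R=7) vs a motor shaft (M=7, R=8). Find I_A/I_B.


Given: M1=6 kg, R1=7 m, M2=7 kg, R2=8 m
For a disk: I = (1/2)*M*R^2, so I_A/I_B = (M1*R1^2)/(M2*R2^2)
M1*R1^2 = 6*49 = 294
M2*R2^2 = 7*64 = 448
I_A/I_B = 294/448 = 21/32

21/32


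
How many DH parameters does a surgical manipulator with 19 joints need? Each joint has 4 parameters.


Given: 19 joints, 4 DH parameters per joint (d, theta, a, alpha)
Total DH parameters = number_of_joints * 4
Total = 19 * 4
Total = 76

76


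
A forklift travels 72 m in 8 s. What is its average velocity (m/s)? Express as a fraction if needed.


Given: distance d = 72 m, time t = 8 s
Using v = d / t
v = 72 / 8
v = 9 m/s

9 m/s


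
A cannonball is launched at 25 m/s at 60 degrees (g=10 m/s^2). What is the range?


Given: v0 = 25 m/s, theta = 60 deg, g = 10 m/s^2
sin(2*60) = sin(120) = sqrt(3)/2
Using R = v0^2 * sin(2*theta) / g
R = 25^2 * (sqrt(3)/2) / 10
R = 625 * sqrt(3) / 20
R = 125/4*sqrt(3) m

125/4*sqrt(3) m


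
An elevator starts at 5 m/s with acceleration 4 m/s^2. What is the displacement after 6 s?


Given: v0 = 5 m/s, a = 4 m/s^2, t = 6 s
Using s = v0*t + (1/2)*a*t^2
s = 5*6 + (1/2)*4*6^2
s = 30 + (1/2)*144
s = 30 + 72
s = 102

102 m


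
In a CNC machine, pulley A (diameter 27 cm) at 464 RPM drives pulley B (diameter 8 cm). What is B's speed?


Given: D1 = 27 cm, w1 = 464 RPM, D2 = 8 cm
Using D1*w1 = D2*w2
w2 = D1*w1 / D2
w2 = 27*464 / 8
w2 = 12528 / 8
w2 = 1566 RPM

1566 RPM


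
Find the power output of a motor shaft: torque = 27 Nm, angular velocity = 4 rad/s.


Given: tau = 27 Nm, omega = 4 rad/s
Using P = tau * omega
P = 27 * 4
P = 108 W

108 W


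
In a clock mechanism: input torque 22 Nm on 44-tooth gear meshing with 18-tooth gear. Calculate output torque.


Given: N1 = 44, N2 = 18, T1 = 22 Nm
Using T2/T1 = N2/N1
T2 = T1 * N2 / N1
T2 = 22 * 18 / 44
T2 = 396 / 44
T2 = 9 Nm

9 Nm


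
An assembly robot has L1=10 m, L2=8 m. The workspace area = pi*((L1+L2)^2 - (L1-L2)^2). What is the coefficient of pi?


Given: L1 = 10, L2 = 8
(L1+L2)^2 = (18)^2 = 324
(L1-L2)^2 = (2)^2 = 4
Difference = 324 - 4 = 320
This equals 4*L1*L2 = 4*10*8 = 320
Workspace area = 320*pi

320


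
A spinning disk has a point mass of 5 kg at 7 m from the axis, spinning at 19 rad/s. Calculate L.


Given: m = 5 kg, r = 7 m, omega = 19 rad/s
For a point mass: I = m*r^2
I = 5*7^2 = 5*49 = 245
L = I*omega = 245*19
L = 4655 kg*m^2/s

4655 kg*m^2/s


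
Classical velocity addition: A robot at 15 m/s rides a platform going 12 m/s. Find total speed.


Given: object velocity = 15 m/s, platform velocity = 12 m/s (same direction)
Using classical velocity addition: v_total = v_object + v_platform
v_total = 15 + 12
v_total = 27 m/s

27 m/s


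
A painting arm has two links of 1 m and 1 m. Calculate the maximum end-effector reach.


Given: L1 = 1 m, L2 = 1 m
For a 2-link planar arm, max reach = L1 + L2 (fully extended)
Max reach = 1 + 1
Max reach = 2 m

2 m


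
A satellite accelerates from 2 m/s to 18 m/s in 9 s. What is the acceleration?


Given: initial velocity v0 = 2 m/s, final velocity v = 18 m/s, time t = 9 s
Using a = (v - v0) / t
a = (18 - 2) / 9
a = 16 / 9
a = 16/9 m/s^2

16/9 m/s^2


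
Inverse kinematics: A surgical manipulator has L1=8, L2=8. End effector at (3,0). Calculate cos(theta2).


Given: L1 = 8, L2 = 8, target (x, y) = (3, 0)
Using cos(theta2) = (x^2 + y^2 - L1^2 - L2^2) / (2*L1*L2)
x^2 + y^2 = 3^2 + 0 = 9
L1^2 + L2^2 = 64 + 64 = 128
Numerator = 9 - 128 = -119
Denominator = 2*8*8 = 128
cos(theta2) = -119/128 = -119/128

-119/128


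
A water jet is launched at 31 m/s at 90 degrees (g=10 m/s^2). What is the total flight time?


Given: v0 = 31 m/s, theta = 90 deg, g = 10 m/s^2
sin(90) = 1
Using T = 2*v0*sin(theta) / g
T = 2*31*1 / 10
T = 62 / 10
T = 31/5 s

31/5 s


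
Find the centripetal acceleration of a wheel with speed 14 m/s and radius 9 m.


Given: v = 14 m/s, r = 9 m
Using a_c = v^2 / r
a_c = 14^2 / 9
a_c = 196 / 9
a_c = 196/9 m/s^2

196/9 m/s^2


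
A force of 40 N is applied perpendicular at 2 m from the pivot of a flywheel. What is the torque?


Given: F = 40 N, r = 2 m, angle = 90 deg (perpendicular)
Using tau = F * r * sin(90)
sin(90) = 1
tau = 40 * 2 * 1
tau = 80 Nm

80 Nm


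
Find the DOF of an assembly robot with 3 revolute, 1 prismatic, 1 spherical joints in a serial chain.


Given: serial robot with 3 revolute, 1 prismatic, 1 spherical joints
DOF contribution per joint type: revolute=1, prismatic=1, spherical=3, fixed=0
DOF = 3*1 + 1*1 + 1*3
DOF = 7

7


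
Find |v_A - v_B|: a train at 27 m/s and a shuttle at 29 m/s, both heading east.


Given: v_A = 27 m/s east, v_B = 29 m/s east
Both move in the same direction; relative speed = |v_A - v_B|
|27 - 29| = |-2|
= 2 m/s

2 m/s


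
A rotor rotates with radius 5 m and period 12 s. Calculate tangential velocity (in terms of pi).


Given: radius r = 5 m, period T = 12 s
Using v = 2*pi*r / T
v = 2*pi*5 / 12
v = 10*pi / 12
v = 5/6*pi m/s

5/6*pi m/s


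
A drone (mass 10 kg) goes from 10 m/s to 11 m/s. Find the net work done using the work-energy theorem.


Given: m = 10 kg, v0 = 10 m/s, v = 11 m/s
Using W = (1/2)*m*(v^2 - v0^2)
v^2 = 11^2 = 121
v0^2 = 10^2 = 100
v^2 - v0^2 = 121 - 100 = 21
W = (1/2)*10*21 = 105 J

105 J


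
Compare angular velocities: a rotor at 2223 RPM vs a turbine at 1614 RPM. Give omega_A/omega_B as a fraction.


Given: RPM_A = 2223, RPM_B = 1614
omega = 2*pi*RPM/60, so omega_A/omega_B = RPM_A / RPM_B
omega_A/omega_B = 2223 / 1614
omega_A/omega_B = 741/538

741/538


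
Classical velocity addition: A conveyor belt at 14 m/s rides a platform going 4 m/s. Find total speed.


Given: object velocity = 14 m/s, platform velocity = 4 m/s (same direction)
Using classical velocity addition: v_total = v_object + v_platform
v_total = 14 + 4
v_total = 18 m/s

18 m/s


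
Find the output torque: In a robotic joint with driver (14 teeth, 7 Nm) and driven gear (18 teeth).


Given: N1 = 14, N2 = 18, T1 = 7 Nm
Using T2/T1 = N2/N1
T2 = T1 * N2 / N1
T2 = 7 * 18 / 14
T2 = 126 / 14
T2 = 9 Nm

9 Nm


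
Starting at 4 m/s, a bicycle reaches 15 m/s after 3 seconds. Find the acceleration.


Given: initial velocity v0 = 4 m/s, final velocity v = 15 m/s, time t = 3 s
Using a = (v - v0) / t
a = (15 - 4) / 3
a = 11 / 3
a = 11/3 m/s^2

11/3 m/s^2


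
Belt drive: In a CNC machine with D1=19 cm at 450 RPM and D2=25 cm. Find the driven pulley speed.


Given: D1 = 19 cm, w1 = 450 RPM, D2 = 25 cm
Using D1*w1 = D2*w2
w2 = D1*w1 / D2
w2 = 19*450 / 25
w2 = 8550 / 25
w2 = 342 RPM

342 RPM


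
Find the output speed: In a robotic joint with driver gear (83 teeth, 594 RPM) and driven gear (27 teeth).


Given: N1 = 83 teeth, w1 = 594 RPM, N2 = 27 teeth
Using N1*w1 = N2*w2
w2 = N1*w1 / N2
w2 = 83*594 / 27
w2 = 49302 / 27
w2 = 1826 RPM

1826 RPM


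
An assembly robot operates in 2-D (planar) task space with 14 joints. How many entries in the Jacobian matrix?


Given: task space dimension = 2, joints = 14
Jacobian is a 2 x 14 matrix
Total entries = rows * columns
Total = 2 * 14
Total = 28

28


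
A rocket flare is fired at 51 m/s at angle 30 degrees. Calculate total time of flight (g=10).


Given: v0 = 51 m/s, theta = 30 deg, g = 10 m/s^2
sin(30) = 1/2
Using T = 2*v0*sin(theta) / g
T = 2*51*1/2 / 10
T = 51 / 10
T = 51/10 s

51/10 s


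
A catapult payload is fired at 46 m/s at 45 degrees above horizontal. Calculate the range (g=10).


Given: v0 = 46 m/s, theta = 45 deg, g = 10 m/s^2
sin(2*45) = sin(90) = 1
Using R = v0^2 * sin(2*theta) / g
R = 46^2 * 1 / 10
R = 2116 / 10
R = 1058/5 m

1058/5 m


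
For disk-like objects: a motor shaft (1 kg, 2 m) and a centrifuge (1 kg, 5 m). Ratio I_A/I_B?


Given: M1=1 kg, R1=2 m, M2=1 kg, R2=5 m
For a disk: I = (1/2)*M*R^2, so I_A/I_B = (M1*R1^2)/(M2*R2^2)
M1*R1^2 = 1*4 = 4
M2*R2^2 = 1*25 = 25
I_A/I_B = 4/25 = 4/25

4/25


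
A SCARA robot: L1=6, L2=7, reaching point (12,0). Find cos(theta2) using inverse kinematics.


Given: L1 = 6, L2 = 7, target (x, y) = (12, 0)
Using cos(theta2) = (x^2 + y^2 - L1^2 - L2^2) / (2*L1*L2)
x^2 + y^2 = 12^2 + 0 = 144
L1^2 + L2^2 = 36 + 49 = 85
Numerator = 144 - 85 = 59
Denominator = 2*6*7 = 84
cos(theta2) = 59/84 = 59/84

59/84


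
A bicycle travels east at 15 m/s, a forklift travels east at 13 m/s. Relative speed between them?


Given: v_A = 15 m/s east, v_B = 13 m/s east
Both move in the same direction; relative speed = |v_A - v_B|
|15 - 13| = |2|
= 2 m/s

2 m/s


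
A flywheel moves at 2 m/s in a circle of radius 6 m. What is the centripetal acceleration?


Given: v = 2 m/s, r = 6 m
Using a_c = v^2 / r
a_c = 2^2 / 6
a_c = 4 / 6
a_c = 2/3 m/s^2

2/3 m/s^2


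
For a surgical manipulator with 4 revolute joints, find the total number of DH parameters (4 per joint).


Given: 4 joints, 4 DH parameters per joint (d, theta, a, alpha)
Total DH parameters = number_of_joints * 4
Total = 4 * 4
Total = 16

16


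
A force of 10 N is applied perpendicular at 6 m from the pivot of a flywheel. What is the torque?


Given: F = 10 N, r = 6 m, angle = 90 deg (perpendicular)
Using tau = F * r * sin(90)
sin(90) = 1
tau = 10 * 6 * 1
tau = 60 Nm

60 Nm


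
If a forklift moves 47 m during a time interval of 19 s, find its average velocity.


Given: distance d = 47 m, time t = 19 s
Using v = d / t
v = 47 / 19
v = 47/19 m/s

47/19 m/s


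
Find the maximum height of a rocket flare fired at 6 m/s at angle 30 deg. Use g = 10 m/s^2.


Given: v0 = 6 m/s, theta = 30 deg, g = 10 m/s^2
sin^2(30) = 1/4
Using H = v0^2 * sin^2(theta) / (2*g)
H = 6^2 * 1/4 / (2*10)
H = 36 * 1/4 / 20
H = 9 / 20
H = 9/20 m

9/20 m


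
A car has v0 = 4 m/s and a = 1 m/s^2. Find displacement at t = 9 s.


Given: v0 = 4 m/s, a = 1 m/s^2, t = 9 s
Using s = v0*t + (1/2)*a*t^2
s = 4*9 + (1/2)*1*9^2
s = 36 + (1/2)*81
s = 36 + 81/2
s = 153/2

153/2 m


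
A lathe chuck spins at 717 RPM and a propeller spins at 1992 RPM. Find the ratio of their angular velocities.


Given: RPM_A = 717, RPM_B = 1992
omega = 2*pi*RPM/60, so omega_A/omega_B = RPM_A / RPM_B
omega_A/omega_B = 717 / 1992
omega_A/omega_B = 239/664

239/664


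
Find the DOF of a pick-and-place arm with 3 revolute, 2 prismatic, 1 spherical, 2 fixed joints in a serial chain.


Given: serial robot with 3 revolute, 2 prismatic, 1 spherical, 2 fixed joints
DOF contribution per joint type: revolute=1, prismatic=1, spherical=3, fixed=0
DOF = 3*1 + 2*1 + 1*3 + 2*0
DOF = 8

8


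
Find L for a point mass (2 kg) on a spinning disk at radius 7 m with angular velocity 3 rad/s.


Given: m = 2 kg, r = 7 m, omega = 3 rad/s
For a point mass: I = m*r^2
I = 2*7^2 = 2*49 = 98
L = I*omega = 98*3
L = 294 kg*m^2/s

294 kg*m^2/s


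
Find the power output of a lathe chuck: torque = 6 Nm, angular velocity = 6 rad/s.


Given: tau = 6 Nm, omega = 6 rad/s
Using P = tau * omega
P = 6 * 6
P = 36 W

36 W


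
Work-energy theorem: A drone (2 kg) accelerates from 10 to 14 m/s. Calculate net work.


Given: m = 2 kg, v0 = 10 m/s, v = 14 m/s
Using W = (1/2)*m*(v^2 - v0^2)
v^2 = 14^2 = 196
v0^2 = 10^2 = 100
v^2 - v0^2 = 196 - 100 = 96
W = (1/2)*2*96 = 96 J

96 J


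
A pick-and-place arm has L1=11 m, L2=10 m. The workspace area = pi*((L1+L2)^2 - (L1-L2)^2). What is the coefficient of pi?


Given: L1 = 11, L2 = 10
(L1+L2)^2 = (21)^2 = 441
(L1-L2)^2 = (1)^2 = 1
Difference = 441 - 1 = 440
This equals 4*L1*L2 = 4*11*10 = 440
Workspace area = 440*pi

440


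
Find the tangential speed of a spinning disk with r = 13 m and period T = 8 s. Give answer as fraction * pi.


Given: radius r = 13 m, period T = 8 s
Using v = 2*pi*r / T
v = 2*pi*13 / 8
v = 26*pi / 8
v = 13/4*pi m/s

13/4*pi m/s


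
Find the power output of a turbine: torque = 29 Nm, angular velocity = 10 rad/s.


Given: tau = 29 Nm, omega = 10 rad/s
Using P = tau * omega
P = 29 * 10
P = 290 W

290 W


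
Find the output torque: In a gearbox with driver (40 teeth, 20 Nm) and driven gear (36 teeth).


Given: N1 = 40, N2 = 36, T1 = 20 Nm
Using T2/T1 = N2/N1
T2 = T1 * N2 / N1
T2 = 20 * 36 / 40
T2 = 720 / 40
T2 = 18 Nm

18 Nm


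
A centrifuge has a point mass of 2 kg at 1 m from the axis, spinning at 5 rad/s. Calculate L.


Given: m = 2 kg, r = 1 m, omega = 5 rad/s
For a point mass: I = m*r^2
I = 2*1^2 = 2*1 = 2
L = I*omega = 2*5
L = 10 kg*m^2/s

10 kg*m^2/s


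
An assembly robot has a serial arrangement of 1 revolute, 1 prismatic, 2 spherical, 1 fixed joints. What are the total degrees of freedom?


Given: serial robot with 1 revolute, 1 prismatic, 2 spherical, 1 fixed joints
DOF contribution per joint type: revolute=1, prismatic=1, spherical=3, fixed=0
DOF = 1*1 + 1*1 + 2*3 + 1*0
DOF = 8

8


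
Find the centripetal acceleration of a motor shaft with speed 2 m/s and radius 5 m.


Given: v = 2 m/s, r = 5 m
Using a_c = v^2 / r
a_c = 2^2 / 5
a_c = 4 / 5
a_c = 4/5 m/s^2

4/5 m/s^2


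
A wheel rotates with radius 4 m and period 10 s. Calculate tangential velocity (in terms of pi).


Given: radius r = 4 m, period T = 10 s
Using v = 2*pi*r / T
v = 2*pi*4 / 10
v = 8*pi / 10
v = 4/5*pi m/s

4/5*pi m/s


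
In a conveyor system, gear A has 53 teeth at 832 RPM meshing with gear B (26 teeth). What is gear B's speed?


Given: N1 = 53 teeth, w1 = 832 RPM, N2 = 26 teeth
Using N1*w1 = N2*w2
w2 = N1*w1 / N2
w2 = 53*832 / 26
w2 = 44096 / 26
w2 = 1696 RPM

1696 RPM
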